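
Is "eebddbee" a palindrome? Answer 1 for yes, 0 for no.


Input: eebddbee
Reversed: eebddbee
  Compare pos 0 ('e') with pos 7 ('e'): match
  Compare pos 1 ('e') with pos 6 ('e'): match
  Compare pos 2 ('b') with pos 5 ('b'): match
  Compare pos 3 ('d') with pos 4 ('d'): match
Result: palindrome

1


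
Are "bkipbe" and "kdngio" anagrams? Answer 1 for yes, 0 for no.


Strings: "bkipbe", "kdngio"
Sorted first:  bbeikp
Sorted second: dgikno
Differ at position 0: 'b' vs 'd' => not anagrams

0


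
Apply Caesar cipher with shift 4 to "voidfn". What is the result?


Caesar cipher: shift "voidfn" by 4
  'v' (pos 21) + 4 = pos 25 = 'z'
  'o' (pos 14) + 4 = pos 18 = 's'
  'i' (pos 8) + 4 = pos 12 = 'm'
  'd' (pos 3) + 4 = pos 7 = 'h'
  'f' (pos 5) + 4 = pos 9 = 'j'
  'n' (pos 13) + 4 = pos 17 = 'r'
Result: zsmhjr

zsmhjr


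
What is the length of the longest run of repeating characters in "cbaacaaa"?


Input: "cbaacaaa"
Scanning for longest run:
  Position 1 ('b'): new char, reset run to 1
  Position 2 ('a'): new char, reset run to 1
  Position 3 ('a'): continues run of 'a', length=2
  Position 4 ('c'): new char, reset run to 1
  Position 5 ('a'): new char, reset run to 1
  Position 6 ('a'): continues run of 'a', length=2
  Position 7 ('a'): continues run of 'a', length=3
Longest run: 'a' with length 3

3


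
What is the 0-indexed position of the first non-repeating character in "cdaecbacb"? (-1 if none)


Input: cdaecbacb
Character frequencies:
  'a': 2
  'b': 2
  'c': 3
  'd': 1
  'e': 1
Scanning left to right for freq == 1:
  Position 0 ('c'): freq=3, skip
  Position 1 ('d'): unique! => answer = 1

1


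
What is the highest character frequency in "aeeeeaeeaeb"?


Input: aeeeeaeeaeb
Character counts:
  'a': 3
  'b': 1
  'e': 7
Maximum frequency: 7

7


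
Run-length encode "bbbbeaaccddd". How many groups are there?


Input: bbbbeaaccddd
Scanning for consecutive runs:
  Group 1: 'b' x 4 (positions 0-3)
  Group 2: 'e' x 1 (positions 4-4)
  Group 3: 'a' x 2 (positions 5-6)
  Group 4: 'c' x 2 (positions 7-8)
  Group 5: 'd' x 3 (positions 9-11)
Total groups: 5

5


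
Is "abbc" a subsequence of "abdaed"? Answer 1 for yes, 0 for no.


Check if "abbc" is a subsequence of "abdaed"
Greedy scan:
  Position 0 ('a'): matches sub[0] = 'a'
  Position 1 ('b'): matches sub[1] = 'b'
  Position 2 ('d'): no match needed
  Position 3 ('a'): no match needed
  Position 4 ('e'): no match needed
  Position 5 ('d'): no match needed
Only matched 2/4 characters => not a subsequence

0


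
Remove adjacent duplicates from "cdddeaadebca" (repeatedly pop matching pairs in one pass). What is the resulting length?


Input: cdddeaadebca
Stack-based adjacent duplicate removal:
  Read 'c': push. Stack: c
  Read 'd': push. Stack: cd
  Read 'd': matches stack top 'd' => pop. Stack: c
  Read 'd': push. Stack: cd
  Read 'e': push. Stack: cde
  Read 'a': push. Stack: cdea
  Read 'a': matches stack top 'a' => pop. Stack: cde
  Read 'd': push. Stack: cded
  Read 'e': push. Stack: cdede
  Read 'b': push. Stack: cdedeb
  Read 'c': push. Stack: cdedebc
  Read 'a': push. Stack: cdedebca
Final stack: "cdedebca" (length 8)

8


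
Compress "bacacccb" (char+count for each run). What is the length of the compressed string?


Input: bacacccb
Runs:
  'b' x 1 => "b1"
  'a' x 1 => "a1"
  'c' x 1 => "c1"
  'a' x 1 => "a1"
  'c' x 3 => "c3"
  'b' x 1 => "b1"
Compressed: "b1a1c1a1c3b1"
Compressed length: 12

12


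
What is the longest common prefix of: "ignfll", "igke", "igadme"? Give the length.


Words: ignfll, igke, igadme
  Position 0: all 'i' => match
  Position 1: all 'g' => match
  Position 2: ('n', 'k', 'a') => mismatch, stop
LCP = "ig" (length 2)

2


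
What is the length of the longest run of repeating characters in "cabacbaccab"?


Input: "cabacbaccab"
Scanning for longest run:
  Position 1 ('a'): new char, reset run to 1
  Position 2 ('b'): new char, reset run to 1
  Position 3 ('a'): new char, reset run to 1
  Position 4 ('c'): new char, reset run to 1
  Position 5 ('b'): new char, reset run to 1
  Position 6 ('a'): new char, reset run to 1
  Position 7 ('c'): new char, reset run to 1
  Position 8 ('c'): continues run of 'c', length=2
  Position 9 ('a'): new char, reset run to 1
  Position 10 ('b'): new char, reset run to 1
Longest run: 'c' with length 2

2


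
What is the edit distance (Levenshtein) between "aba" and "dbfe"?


Computing edit distance: "aba" -> "dbfe"
DP table:
           d    b    f    e
      0    1    2    3    4
  a   1    1    2    3    4
  b   2    2    1    2    3
  a   3    3    2    2    3
Edit distance = dp[3][4] = 3

3


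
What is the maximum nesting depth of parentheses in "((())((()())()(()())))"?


Input: "((())((()())()(()())))"
Tracking depth:
  Position 0 '(': depth becomes 1
  Position 1 '(': depth becomes 2
  Position 2 '(': depth becomes 3
  Position 3 ')': depth becomes 2
  Position 4 ')': depth becomes 1
  Position 5 '(': depth becomes 2
  Position 6 '(': depth becomes 3
  Position 7 '(': depth becomes 4
  Position 8 ')': depth becomes 3
  Position 9 '(': depth becomes 4
  Position 10 ')': depth becomes 3
  Position 11 ')': depth becomes 2
  Position 12 '(': depth becomes 3
  Position 13 ')': depth becomes 2
  Position 14 '(': depth becomes 3
  Position 15 '(': depth becomes 4
  Position 16 ')': depth becomes 3
  Position 17 '(': depth becomes 4
  Position 18 ')': depth becomes 3
  Position 19 ')': depth becomes 2
  Position 20 ')': depth becomes 1
  Position 21 ')': depth becomes 0
Maximum depth reached: 4

4


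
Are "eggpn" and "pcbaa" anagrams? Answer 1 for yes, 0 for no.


Strings: "eggpn", "pcbaa"
Sorted first:  eggnp
Sorted second: aabcp
Differ at position 0: 'e' vs 'a' => not anagrams

0


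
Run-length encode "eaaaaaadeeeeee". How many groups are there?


Input: eaaaaaadeeeeee
Scanning for consecutive runs:
  Group 1: 'e' x 1 (positions 0-0)
  Group 2: 'a' x 6 (positions 1-6)
  Group 3: 'd' x 1 (positions 7-7)
  Group 4: 'e' x 6 (positions 8-13)
Total groups: 4

4


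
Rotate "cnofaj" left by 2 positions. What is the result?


Input: "cnofaj", rotate left by 2
First 2 characters: "cn"
Remaining characters: "ofaj"
Concatenate remaining + first: "ofaj" + "cn" = "ofajcn"

ofajcn


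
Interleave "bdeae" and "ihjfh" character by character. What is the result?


Interleaving "bdeae" and "ihjfh":
  Position 0: 'b' from first, 'i' from second => "bi"
  Position 1: 'd' from first, 'h' from second => "dh"
  Position 2: 'e' from first, 'j' from second => "ej"
  Position 3: 'a' from first, 'f' from second => "af"
  Position 4: 'e' from first, 'h' from second => "eh"
Result: bidhejafeh

bidhejafeh


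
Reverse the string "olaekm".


Input: olaekm
Reading characters right to left:
  Position 5: 'm'
  Position 4: 'k'
  Position 3: 'e'
  Position 2: 'a'
  Position 1: 'l'
  Position 0: 'o'
Reversed: mkealo

mkealo


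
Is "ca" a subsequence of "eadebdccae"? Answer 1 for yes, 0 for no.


Check if "ca" is a subsequence of "eadebdccae"
Greedy scan:
  Position 0 ('e'): no match needed
  Position 1 ('a'): no match needed
  Position 2 ('d'): no match needed
  Position 3 ('e'): no match needed
  Position 4 ('b'): no match needed
  Position 5 ('d'): no match needed
  Position 6 ('c'): matches sub[0] = 'c'
  Position 7 ('c'): no match needed
  Position 8 ('a'): matches sub[1] = 'a'
  Position 9 ('e'): no match needed
All 2 characters matched => is a subsequence

1


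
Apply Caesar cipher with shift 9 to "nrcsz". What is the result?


Caesar cipher: shift "nrcsz" by 9
  'n' (pos 13) + 9 = pos 22 = 'w'
  'r' (pos 17) + 9 = pos 0 = 'a'
  'c' (pos 2) + 9 = pos 11 = 'l'
  's' (pos 18) + 9 = pos 1 = 'b'
  'z' (pos 25) + 9 = pos 8 = 'i'
Result: walbi

walbi


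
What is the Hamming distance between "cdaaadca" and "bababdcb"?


Comparing "cdaaadca" and "bababdcb" position by position:
  Position 0: 'c' vs 'b' => differ
  Position 1: 'd' vs 'a' => differ
  Position 2: 'a' vs 'b' => differ
  Position 3: 'a' vs 'a' => same
  Position 4: 'a' vs 'b' => differ
  Position 5: 'd' vs 'd' => same
  Position 6: 'c' vs 'c' => same
  Position 7: 'a' vs 'b' => differ
Total differences (Hamming distance): 5

5


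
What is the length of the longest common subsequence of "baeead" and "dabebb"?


LCS of "baeead" and "dabebb"
DP table:
           d    a    b    e    b    b
      0    0    0    0    0    0    0
  b   0    0    0    1    1    1    1
  a   0    0    1    1    1    1    1
  e   0    0    1    1    2    2    2
  e   0    0    1    1    2    2    2
  a   0    0    1    1    2    2    2
  d   0    1    1    1    2    2    2
LCS length = dp[6][6] = 2

2


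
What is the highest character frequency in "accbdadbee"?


Input: accbdadbee
Character counts:
  'a': 2
  'b': 2
  'c': 2
  'd': 2
  'e': 2
Maximum frequency: 2

2


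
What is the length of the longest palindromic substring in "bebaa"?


Input: "bebaa"
Checking substrings for palindromes:
  [0:3] "beb" (len 3) => palindrome
  [3:5] "aa" (len 2) => palindrome
Longest palindromic substring: "beb" with length 3

3


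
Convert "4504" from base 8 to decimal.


Input: "4504" in base 8
Positional expansion:
  Digit '4' (value 4) x 8^3 = 2048
  Digit '5' (value 5) x 8^2 = 320
  Digit '0' (value 0) x 8^1 = 0
  Digit '4' (value 4) x 8^0 = 4
Sum = 2372

2372


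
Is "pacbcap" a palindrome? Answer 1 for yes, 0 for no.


Input: pacbcap
Reversed: pacbcap
  Compare pos 0 ('p') with pos 6 ('p'): match
  Compare pos 1 ('a') with pos 5 ('a'): match
  Compare pos 2 ('c') with pos 4 ('c'): match
Result: palindrome

1


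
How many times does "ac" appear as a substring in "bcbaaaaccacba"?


Searching for "ac" in "bcbaaaaccacba"
Scanning each position:
  Position 0: "bc" => no
  Position 1: "cb" => no
  Position 2: "ba" => no
  Position 3: "aa" => no
  Position 4: "aa" => no
  Position 5: "aa" => no
  Position 6: "ac" => MATCH
  Position 7: "cc" => no
  Position 8: "ca" => no
  Position 9: "ac" => MATCH
  Position 10: "cb" => no
  Position 11: "ba" => no
Total occurrences: 2

2


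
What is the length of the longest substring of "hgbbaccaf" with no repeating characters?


Input: "hgbbaccaf"
Sliding window (track last position of each char):
  Position 0 ('h'): window [0,0] length 1 -- new best
  Position 1 ('g'): window [0,1] length 2 -- new best
  Position 2 ('b'): window [0,2] length 3 -- new best
  Position 3 ('b'): repeat (last at 2), move window start to 3
  Position 3 ('b'): window [3,3] length 1
  Position 4 ('a'): window [3,4] length 2
  Position 5 ('c'): window [3,5] length 3
  Position 6 ('c'): repeat (last at 5), move window start to 6
  Position 6 ('c'): window [6,6] length 1
  Position 7 ('a'): window [6,7] length 2
  Position 8 ('f'): window [6,8] length 3
Longest substring with no repeats: "hgb" with length 3

3


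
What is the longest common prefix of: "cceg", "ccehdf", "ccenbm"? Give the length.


Words: cceg, ccehdf, ccenbm
  Position 0: all 'c' => match
  Position 1: all 'c' => match
  Position 2: all 'e' => match
  Position 3: ('g', 'h', 'n') => mismatch, stop
LCP = "cce" (length 3)

3


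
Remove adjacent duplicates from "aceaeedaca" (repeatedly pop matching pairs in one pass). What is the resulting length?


Input: aceaeedaca
Stack-based adjacent duplicate removal:
  Read 'a': push. Stack: a
  Read 'c': push. Stack: ac
  Read 'e': push. Stack: ace
  Read 'a': push. Stack: acea
  Read 'e': push. Stack: aceae
  Read 'e': matches stack top 'e' => pop. Stack: acea
  Read 'd': push. Stack: acead
  Read 'a': push. Stack: aceada
  Read 'c': push. Stack: aceadac
  Read 'a': push. Stack: aceadaca
Final stack: "aceadaca" (length 8)

8


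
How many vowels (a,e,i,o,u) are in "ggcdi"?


Input: ggcdi
Checking each character:
  'g' at position 0: consonant
  'g' at position 1: consonant
  'c' at position 2: consonant
  'd' at position 3: consonant
  'i' at position 4: vowel (running total: 1)
Total vowels: 1

1


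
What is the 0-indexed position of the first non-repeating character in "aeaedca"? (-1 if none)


Input: aeaedca
Character frequencies:
  'a': 3
  'c': 1
  'd': 1
  'e': 2
Scanning left to right for freq == 1:
  Position 0 ('a'): freq=3, skip
  Position 1 ('e'): freq=2, skip
  Position 2 ('a'): freq=3, skip
  Position 3 ('e'): freq=2, skip
  Position 4 ('d'): unique! => answer = 4

4


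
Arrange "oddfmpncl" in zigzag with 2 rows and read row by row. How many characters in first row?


Zigzag "oddfmpncl" into 2 rows:
Placing characters:
  'o' => row 0
  'd' => row 1
  'd' => row 0
  'f' => row 1
  'm' => row 0
  'p' => row 1
  'n' => row 0
  'c' => row 1
  'l' => row 0
Rows:
  Row 0: "odmnl"
  Row 1: "dfpc"
First row length: 5

5


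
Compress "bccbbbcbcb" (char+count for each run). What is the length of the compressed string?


Input: bccbbbcbcb
Runs:
  'b' x 1 => "b1"
  'c' x 2 => "c2"
  'b' x 3 => "b3"
  'c' x 1 => "c1"
  'b' x 1 => "b1"
  'c' x 1 => "c1"
  'b' x 1 => "b1"
Compressed: "b1c2b3c1b1c1b1"
Compressed length: 14

14


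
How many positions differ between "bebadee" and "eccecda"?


Comparing "bebadee" and "eccecda" position by position:
  Position 0: 'b' vs 'e' => DIFFER
  Position 1: 'e' vs 'c' => DIFFER
  Position 2: 'b' vs 'c' => DIFFER
  Position 3: 'a' vs 'e' => DIFFER
  Position 4: 'd' vs 'c' => DIFFER
  Position 5: 'e' vs 'd' => DIFFER
  Position 6: 'e' vs 'a' => DIFFER
Positions that differ: 7

7


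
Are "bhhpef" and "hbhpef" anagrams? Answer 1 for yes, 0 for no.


Strings: "bhhpef", "hbhpef"
Sorted first:  befhhp
Sorted second: befhhp
Sorted forms match => anagrams

1


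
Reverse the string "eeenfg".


Input: eeenfg
Reading characters right to left:
  Position 5: 'g'
  Position 4: 'f'
  Position 3: 'n'
  Position 2: 'e'
  Position 1: 'e'
  Position 0: 'e'
Reversed: gfneee

gfneee


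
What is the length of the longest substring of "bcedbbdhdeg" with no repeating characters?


Input: "bcedbbdhdeg"
Sliding window (track last position of each char):
  Position 0 ('b'): window [0,0] length 1 -- new best
  Position 1 ('c'): window [0,1] length 2 -- new best
  Position 2 ('e'): window [0,2] length 3 -- new best
  Position 3 ('d'): window [0,3] length 4 -- new best
  Position 4 ('b'): repeat (last at 0), move window start to 1
  Position 4 ('b'): window [1,4] length 4
  Position 5 ('b'): repeat (last at 4), move window start to 5
  Position 5 ('b'): window [5,5] length 1
  Position 6 ('d'): window [5,6] length 2
  Position 7 ('h'): window [5,7] length 3
  Position 8 ('d'): repeat (last at 6), move window start to 7
  Position 8 ('d'): window [7,8] length 2
  Position 9 ('e'): window [7,9] length 3
  Position 10 ('g'): window [7,10] length 4
Longest substring with no repeats: "bced" with length 4

4


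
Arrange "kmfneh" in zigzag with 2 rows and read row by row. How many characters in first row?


Zigzag "kmfneh" into 2 rows:
Placing characters:
  'k' => row 0
  'm' => row 1
  'f' => row 0
  'n' => row 1
  'e' => row 0
  'h' => row 1
Rows:
  Row 0: "kfe"
  Row 1: "mnh"
First row length: 3

3


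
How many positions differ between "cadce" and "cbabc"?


Comparing "cadce" and "cbabc" position by position:
  Position 0: 'c' vs 'c' => same
  Position 1: 'a' vs 'b' => DIFFER
  Position 2: 'd' vs 'a' => DIFFER
  Position 3: 'c' vs 'b' => DIFFER
  Position 4: 'e' vs 'c' => DIFFER
Positions that differ: 4

4


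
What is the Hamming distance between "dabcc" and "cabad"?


Comparing "dabcc" and "cabad" position by position:
  Position 0: 'd' vs 'c' => differ
  Position 1: 'a' vs 'a' => same
  Position 2: 'b' vs 'b' => same
  Position 3: 'c' vs 'a' => differ
  Position 4: 'c' vs 'd' => differ
Total differences (Hamming distance): 3

3


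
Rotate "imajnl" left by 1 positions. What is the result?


Input: "imajnl", rotate left by 1
First 1 characters: "i"
Remaining characters: "majnl"
Concatenate remaining + first: "majnl" + "i" = "majnli"

majnli


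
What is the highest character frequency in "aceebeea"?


Input: aceebeea
Character counts:
  'a': 2
  'b': 1
  'c': 1
  'e': 4
Maximum frequency: 4

4


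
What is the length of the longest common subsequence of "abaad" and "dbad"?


LCS of "abaad" and "dbad"
DP table:
           d    b    a    d
      0    0    0    0    0
  a   0    0    0    1    1
  b   0    0    1    1    1
  a   0    0    1    2    2
  a   0    0    1    2    2
  d   0    1    1    2    3
LCS length = dp[5][4] = 3

3


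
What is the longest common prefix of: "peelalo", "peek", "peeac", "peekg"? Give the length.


Words: peelalo, peek, peeac, peekg
  Position 0: all 'p' => match
  Position 1: all 'e' => match
  Position 2: all 'e' => match
  Position 3: ('l', 'k', 'a', 'k') => mismatch, stop
LCP = "pee" (length 3)

3


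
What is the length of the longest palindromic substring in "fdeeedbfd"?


Input: "fdeeedbfd"
Checking substrings for palindromes:
  [1:6] "deeed" (len 5) => palindrome
  [2:5] "eee" (len 3) => palindrome
  [2:4] "ee" (len 2) => palindrome
  [3:5] "ee" (len 2) => palindrome
Longest palindromic substring: "deeed" with length 5

5


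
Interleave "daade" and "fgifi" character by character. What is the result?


Interleaving "daade" and "fgifi":
  Position 0: 'd' from first, 'f' from second => "df"
  Position 1: 'a' from first, 'g' from second => "ag"
  Position 2: 'a' from first, 'i' from second => "ai"
  Position 3: 'd' from first, 'f' from second => "df"
  Position 4: 'e' from first, 'i' from second => "ei"
Result: dfagaidfei

dfagaidfei


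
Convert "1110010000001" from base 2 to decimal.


Input: "1110010000001" in base 2
Positional expansion:
  Digit '1' (value 1) x 2^12 = 4096
  Digit '1' (value 1) x 2^11 = 2048
  Digit '1' (value 1) x 2^10 = 1024
  Digit '0' (value 0) x 2^9 = 0
  Digit '0' (value 0) x 2^8 = 0
  Digit '1' (value 1) x 2^7 = 128
  Digit '0' (value 0) x 2^6 = 0
  Digit '0' (value 0) x 2^5 = 0
  Digit '0' (value 0) x 2^4 = 0
  Digit '0' (value 0) x 2^3 = 0
  Digit '0' (value 0) x 2^2 = 0
  Digit '0' (value 0) x 2^1 = 0
  Digit '1' (value 1) x 2^0 = 1
Sum = 7297

7297


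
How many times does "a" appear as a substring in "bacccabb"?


Searching for "a" in "bacccabb"
Scanning each position:
  Position 0: "b" => no
  Position 1: "a" => MATCH
  Position 2: "c" => no
  Position 3: "c" => no
  Position 4: "c" => no
  Position 5: "a" => MATCH
  Position 6: "b" => no
  Position 7: "b" => no
Total occurrences: 2

2


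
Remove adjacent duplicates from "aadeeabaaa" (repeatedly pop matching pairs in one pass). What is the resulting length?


Input: aadeeabaaa
Stack-based adjacent duplicate removal:
  Read 'a': push. Stack: a
  Read 'a': matches stack top 'a' => pop. Stack: (empty)
  Read 'd': push. Stack: d
  Read 'e': push. Stack: de
  Read 'e': matches stack top 'e' => pop. Stack: d
  Read 'a': push. Stack: da
  Read 'b': push. Stack: dab
  Read 'a': push. Stack: daba
  Read 'a': matches stack top 'a' => pop. Stack: dab
  Read 'a': push. Stack: daba
Final stack: "daba" (length 4)

4


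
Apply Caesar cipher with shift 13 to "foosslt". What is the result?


Caesar cipher: shift "foosslt" by 13
  'f' (pos 5) + 13 = pos 18 = 's'
  'o' (pos 14) + 13 = pos 1 = 'b'
  'o' (pos 14) + 13 = pos 1 = 'b'
  's' (pos 18) + 13 = pos 5 = 'f'
  's' (pos 18) + 13 = pos 5 = 'f'
  'l' (pos 11) + 13 = pos 24 = 'y'
  't' (pos 19) + 13 = pos 6 = 'g'
Result: sbbffyg

sbbffyg


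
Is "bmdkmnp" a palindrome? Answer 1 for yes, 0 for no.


Input: bmdkmnp
Reversed: pnmkdmb
  Compare pos 0 ('b') with pos 6 ('p'): MISMATCH
  Compare pos 1 ('m') with pos 5 ('n'): MISMATCH
  Compare pos 2 ('d') with pos 4 ('m'): MISMATCH
Result: not a palindrome

0


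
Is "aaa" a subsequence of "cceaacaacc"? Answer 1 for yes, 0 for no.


Check if "aaa" is a subsequence of "cceaacaacc"
Greedy scan:
  Position 0 ('c'): no match needed
  Position 1 ('c'): no match needed
  Position 2 ('e'): no match needed
  Position 3 ('a'): matches sub[0] = 'a'
  Position 4 ('a'): matches sub[1] = 'a'
  Position 5 ('c'): no match needed
  Position 6 ('a'): matches sub[2] = 'a'
  Position 7 ('a'): no match needed
  Position 8 ('c'): no match needed
  Position 9 ('c'): no match needed
All 3 characters matched => is a subsequence

1


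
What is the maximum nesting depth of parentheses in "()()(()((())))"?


Input: "()()(()((())))"
Tracking depth:
  Position 0 '(': depth becomes 1
  Position 1 ')': depth becomes 0
  Position 2 '(': depth becomes 1
  Position 3 ')': depth becomes 0
  Position 4 '(': depth becomes 1
  Position 5 '(': depth becomes 2
  Position 6 ')': depth becomes 1
  Position 7 '(': depth becomes 2
  Position 8 '(': depth becomes 3
  Position 9 '(': depth becomes 4
  Position 10 ')': depth becomes 3
  Position 11 ')': depth becomes 2
  Position 12 ')': depth becomes 1
  Position 13 ')': depth becomes 0
Maximum depth reached: 4

4


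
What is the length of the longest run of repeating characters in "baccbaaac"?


Input: "baccbaaac"
Scanning for longest run:
  Position 1 ('a'): new char, reset run to 1
  Position 2 ('c'): new char, reset run to 1
  Position 3 ('c'): continues run of 'c', length=2
  Position 4 ('b'): new char, reset run to 1
  Position 5 ('a'): new char, reset run to 1
  Position 6 ('a'): continues run of 'a', length=2
  Position 7 ('a'): continues run of 'a', length=3
  Position 8 ('c'): new char, reset run to 1
Longest run: 'a' with length 3

3


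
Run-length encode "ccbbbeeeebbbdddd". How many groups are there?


Input: ccbbbeeeebbbdddd
Scanning for consecutive runs:
  Group 1: 'c' x 2 (positions 0-1)
  Group 2: 'b' x 3 (positions 2-4)
  Group 3: 'e' x 4 (positions 5-8)
  Group 4: 'b' x 3 (positions 9-11)
  Group 5: 'd' x 4 (positions 12-15)
Total groups: 5

5


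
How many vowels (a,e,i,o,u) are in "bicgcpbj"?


Input: bicgcpbj
Checking each character:
  'b' at position 0: consonant
  'i' at position 1: vowel (running total: 1)
  'c' at position 2: consonant
  'g' at position 3: consonant
  'c' at position 4: consonant
  'p' at position 5: consonant
  'b' at position 6: consonant
  'j' at position 7: consonant
Total vowels: 1

1


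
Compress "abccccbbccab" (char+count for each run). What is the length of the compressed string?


Input: abccccbbccab
Runs:
  'a' x 1 => "a1"
  'b' x 1 => "b1"
  'c' x 4 => "c4"
  'b' x 2 => "b2"
  'c' x 2 => "c2"
  'a' x 1 => "a1"
  'b' x 1 => "b1"
Compressed: "a1b1c4b2c2a1b1"
Compressed length: 14

14


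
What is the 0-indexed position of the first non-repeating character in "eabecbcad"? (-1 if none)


Input: eabecbcad
Character frequencies:
  'a': 2
  'b': 2
  'c': 2
  'd': 1
  'e': 2
Scanning left to right for freq == 1:
  Position 0 ('e'): freq=2, skip
  Position 1 ('a'): freq=2, skip
  Position 2 ('b'): freq=2, skip
  Position 3 ('e'): freq=2, skip
  Position 4 ('c'): freq=2, skip
  Position 5 ('b'): freq=2, skip
  Position 6 ('c'): freq=2, skip
  Position 7 ('a'): freq=2, skip
  Position 8 ('d'): unique! => answer = 8

8


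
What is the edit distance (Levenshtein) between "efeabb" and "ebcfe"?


Computing edit distance: "efeabb" -> "ebcfe"
DP table:
           e    b    c    f    e
      0    1    2    3    4    5
  e   1    0    1    2    3    4
  f   2    1    1    2    2    3
  e   3    2    2    2    3    2
  a   4    3    3    3    3    3
  b   5    4    3    4    4    4
  b   6    5    4    4    5    5
Edit distance = dp[6][5] = 5

5


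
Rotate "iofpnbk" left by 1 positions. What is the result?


Input: "iofpnbk", rotate left by 1
First 1 characters: "i"
Remaining characters: "ofpnbk"
Concatenate remaining + first: "ofpnbk" + "i" = "ofpnbki"

ofpnbki


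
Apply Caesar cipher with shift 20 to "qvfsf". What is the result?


Caesar cipher: shift "qvfsf" by 20
  'q' (pos 16) + 20 = pos 10 = 'k'
  'v' (pos 21) + 20 = pos 15 = 'p'
  'f' (pos 5) + 20 = pos 25 = 'z'
  's' (pos 18) + 20 = pos 12 = 'm'
  'f' (pos 5) + 20 = pos 25 = 'z'
Result: kpzmz

kpzmz


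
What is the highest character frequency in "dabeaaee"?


Input: dabeaaee
Character counts:
  'a': 3
  'b': 1
  'd': 1
  'e': 3
Maximum frequency: 3

3


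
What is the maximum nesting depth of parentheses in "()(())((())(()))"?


Input: "()(())((())(()))"
Tracking depth:
  Position 0 '(': depth becomes 1
  Position 1 ')': depth becomes 0
  Position 2 '(': depth becomes 1
  Position 3 '(': depth becomes 2
  Position 4 ')': depth becomes 1
  Position 5 ')': depth becomes 0
  Position 6 '(': depth becomes 1
  Position 7 '(': depth becomes 2
  Position 8 '(': depth becomes 3
  Position 9 ')': depth becomes 2
  Position 10 ')': depth becomes 1
  Position 11 '(': depth becomes 2
  Position 12 '(': depth becomes 3
  Position 13 ')': depth becomes 2
  Position 14 ')': depth becomes 1
  Position 15 ')': depth becomes 0
Maximum depth reached: 3

3


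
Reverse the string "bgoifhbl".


Input: bgoifhbl
Reading characters right to left:
  Position 7: 'l'
  Position 6: 'b'
  Position 5: 'h'
  Position 4: 'f'
  Position 3: 'i'
  Position 2: 'o'
  Position 1: 'g'
  Position 0: 'b'
Reversed: lbhfiogb

lbhfiogb


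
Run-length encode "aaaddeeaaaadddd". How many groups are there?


Input: aaaddeeaaaadddd
Scanning for consecutive runs:
  Group 1: 'a' x 3 (positions 0-2)
  Group 2: 'd' x 2 (positions 3-4)
  Group 3: 'e' x 2 (positions 5-6)
  Group 4: 'a' x 4 (positions 7-10)
  Group 5: 'd' x 4 (positions 11-14)
Total groups: 5

5


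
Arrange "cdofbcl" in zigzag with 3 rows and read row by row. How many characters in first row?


Zigzag "cdofbcl" into 3 rows:
Placing characters:
  'c' => row 0
  'd' => row 1
  'o' => row 2
  'f' => row 1
  'b' => row 0
  'c' => row 1
  'l' => row 2
Rows:
  Row 0: "cb"
  Row 1: "dfc"
  Row 2: "ol"
First row length: 2

2


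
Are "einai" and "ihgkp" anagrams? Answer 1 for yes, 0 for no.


Strings: "einai", "ihgkp"
Sorted first:  aeiin
Sorted second: ghikp
Differ at position 0: 'a' vs 'g' => not anagrams

0


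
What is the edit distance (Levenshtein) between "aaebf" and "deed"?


Computing edit distance: "aaebf" -> "deed"
DP table:
           d    e    e    d
      0    1    2    3    4
  a   1    1    2    3    4
  a   2    2    2    3    4
  e   3    3    2    2    3
  b   4    4    3    3    3
  f   5    5    4    4    4
Edit distance = dp[5][4] = 4

4


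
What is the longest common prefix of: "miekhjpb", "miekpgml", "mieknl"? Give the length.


Words: miekhjpb, miekpgml, mieknl
  Position 0: all 'm' => match
  Position 1: all 'i' => match
  Position 2: all 'e' => match
  Position 3: all 'k' => match
  Position 4: ('h', 'p', 'n') => mismatch, stop
LCP = "miek" (length 4)

4


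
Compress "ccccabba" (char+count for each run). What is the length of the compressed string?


Input: ccccabba
Runs:
  'c' x 4 => "c4"
  'a' x 1 => "a1"
  'b' x 2 => "b2"
  'a' x 1 => "a1"
Compressed: "c4a1b2a1"
Compressed length: 8

8


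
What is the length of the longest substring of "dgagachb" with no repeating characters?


Input: "dgagachb"
Sliding window (track last position of each char):
  Position 0 ('d'): window [0,0] length 1 -- new best
  Position 1 ('g'): window [0,1] length 2 -- new best
  Position 2 ('a'): window [0,2] length 3 -- new best
  Position 3 ('g'): repeat (last at 1), move window start to 2
  Position 3 ('g'): window [2,3] length 2
  Position 4 ('a'): repeat (last at 2), move window start to 3
  Position 4 ('a'): window [3,4] length 2
  Position 5 ('c'): window [3,5] length 3
  Position 6 ('h'): window [3,6] length 4 -- new best
  Position 7 ('b'): window [3,7] length 5 -- new best
Longest substring with no repeats: "gachb" with length 5

5


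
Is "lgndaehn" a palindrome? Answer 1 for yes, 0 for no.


Input: lgndaehn
Reversed: nheadngl
  Compare pos 0 ('l') with pos 7 ('n'): MISMATCH
  Compare pos 1 ('g') with pos 6 ('h'): MISMATCH
  Compare pos 2 ('n') with pos 5 ('e'): MISMATCH
  Compare pos 3 ('d') with pos 4 ('a'): MISMATCH
Result: not a palindrome

0


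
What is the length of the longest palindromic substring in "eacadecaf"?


Input: "eacadecaf"
Checking substrings for palindromes:
  [1:4] "aca" (len 3) => palindrome
Longest palindromic substring: "aca" with length 3

3


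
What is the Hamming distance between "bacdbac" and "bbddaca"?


Comparing "bacdbac" and "bbddaca" position by position:
  Position 0: 'b' vs 'b' => same
  Position 1: 'a' vs 'b' => differ
  Position 2: 'c' vs 'd' => differ
  Position 3: 'd' vs 'd' => same
  Position 4: 'b' vs 'a' => differ
  Position 5: 'a' vs 'c' => differ
  Position 6: 'c' vs 'a' => differ
Total differences (Hamming distance): 5

5


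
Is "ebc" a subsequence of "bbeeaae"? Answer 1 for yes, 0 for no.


Check if "ebc" is a subsequence of "bbeeaae"
Greedy scan:
  Position 0 ('b'): no match needed
  Position 1 ('b'): no match needed
  Position 2 ('e'): matches sub[0] = 'e'
  Position 3 ('e'): no match needed
  Position 4 ('a'): no match needed
  Position 5 ('a'): no match needed
  Position 6 ('e'): no match needed
Only matched 1/3 characters => not a subsequence

0


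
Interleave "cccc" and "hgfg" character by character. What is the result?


Interleaving "cccc" and "hgfg":
  Position 0: 'c' from first, 'h' from second => "ch"
  Position 1: 'c' from first, 'g' from second => "cg"
  Position 2: 'c' from first, 'f' from second => "cf"
  Position 3: 'c' from first, 'g' from second => "cg"
Result: chcgcfcg

chcgcfcg


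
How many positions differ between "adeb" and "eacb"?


Comparing "adeb" and "eacb" position by position:
  Position 0: 'a' vs 'e' => DIFFER
  Position 1: 'd' vs 'a' => DIFFER
  Position 2: 'e' vs 'c' => DIFFER
  Position 3: 'b' vs 'b' => same
Positions that differ: 3

3


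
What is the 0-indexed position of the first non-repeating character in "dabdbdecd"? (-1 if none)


Input: dabdbdecd
Character frequencies:
  'a': 1
  'b': 2
  'c': 1
  'd': 4
  'e': 1
Scanning left to right for freq == 1:
  Position 0 ('d'): freq=4, skip
  Position 1 ('a'): unique! => answer = 1

1


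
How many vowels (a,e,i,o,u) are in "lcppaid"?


Input: lcppaid
Checking each character:
  'l' at position 0: consonant
  'c' at position 1: consonant
  'p' at position 2: consonant
  'p' at position 3: consonant
  'a' at position 4: vowel (running total: 1)
  'i' at position 5: vowel (running total: 2)
  'd' at position 6: consonant
Total vowels: 2

2


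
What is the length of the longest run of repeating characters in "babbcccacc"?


Input: "babbcccacc"
Scanning for longest run:
  Position 1 ('a'): new char, reset run to 1
  Position 2 ('b'): new char, reset run to 1
  Position 3 ('b'): continues run of 'b', length=2
  Position 4 ('c'): new char, reset run to 1
  Position 5 ('c'): continues run of 'c', length=2
  Position 6 ('c'): continues run of 'c', length=3
  Position 7 ('a'): new char, reset run to 1
  Position 8 ('c'): new char, reset run to 1
  Position 9 ('c'): continues run of 'c', length=2
Longest run: 'c' with length 3

3


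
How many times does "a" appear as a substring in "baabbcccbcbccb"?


Searching for "a" in "baabbcccbcbccb"
Scanning each position:
  Position 0: "b" => no
  Position 1: "a" => MATCH
  Position 2: "a" => MATCH
  Position 3: "b" => no
  Position 4: "b" => no
  Position 5: "c" => no
  Position 6: "c" => no
  Position 7: "c" => no
  Position 8: "b" => no
  Position 9: "c" => no
  Position 10: "b" => no
  Position 11: "c" => no
  Position 12: "c" => no
  Position 13: "b" => no
Total occurrences: 2

2


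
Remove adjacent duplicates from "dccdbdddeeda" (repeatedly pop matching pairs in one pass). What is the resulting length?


Input: dccdbdddeeda
Stack-based adjacent duplicate removal:
  Read 'd': push. Stack: d
  Read 'c': push. Stack: dc
  Read 'c': matches stack top 'c' => pop. Stack: d
  Read 'd': matches stack top 'd' => pop. Stack: (empty)
  Read 'b': push. Stack: b
  Read 'd': push. Stack: bd
  Read 'd': matches stack top 'd' => pop. Stack: b
  Read 'd': push. Stack: bd
  Read 'e': push. Stack: bde
  Read 'e': matches stack top 'e' => pop. Stack: bd
  Read 'd': matches stack top 'd' => pop. Stack: b
  Read 'a': push. Stack: ba
Final stack: "ba" (length 2)

2


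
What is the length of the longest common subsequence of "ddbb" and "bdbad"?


LCS of "ddbb" and "bdbad"
DP table:
           b    d    b    a    d
      0    0    0    0    0    0
  d   0    0    1    1    1    1
  d   0    0    1    1    1    2
  b   0    1    1    2    2    2
  b   0    1    1    2    2    2
LCS length = dp[4][5] = 2

2


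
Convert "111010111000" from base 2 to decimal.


Input: "111010111000" in base 2
Positional expansion:
  Digit '1' (value 1) x 2^11 = 2048
  Digit '1' (value 1) x 2^10 = 1024
  Digit '1' (value 1) x 2^9 = 512
  Digit '0' (value 0) x 2^8 = 0
  Digit '1' (value 1) x 2^7 = 128
  Digit '0' (value 0) x 2^6 = 0
  Digit '1' (value 1) x 2^5 = 32
  Digit '1' (value 1) x 2^4 = 16
  Digit '1' (value 1) x 2^3 = 8
  Digit '0' (value 0) x 2^2 = 0
  Digit '0' (value 0) x 2^1 = 0
  Digit '0' (value 0) x 2^0 = 0
Sum = 3768

3768


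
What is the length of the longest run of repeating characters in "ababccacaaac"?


Input: "ababccacaaac"
Scanning for longest run:
  Position 1 ('b'): new char, reset run to 1
  Position 2 ('a'): new char, reset run to 1
  Position 3 ('b'): new char, reset run to 1
  Position 4 ('c'): new char, reset run to 1
  Position 5 ('c'): continues run of 'c', length=2
  Position 6 ('a'): new char, reset run to 1
  Position 7 ('c'): new char, reset run to 1
  Position 8 ('a'): new char, reset run to 1
  Position 9 ('a'): continues run of 'a', length=2
  Position 10 ('a'): continues run of 'a', length=3
  Position 11 ('c'): new char, reset run to 1
Longest run: 'a' with length 3

3


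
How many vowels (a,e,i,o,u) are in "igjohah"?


Input: igjohah
Checking each character:
  'i' at position 0: vowel (running total: 1)
  'g' at position 1: consonant
  'j' at position 2: consonant
  'o' at position 3: vowel (running total: 2)
  'h' at position 4: consonant
  'a' at position 5: vowel (running total: 3)
  'h' at position 6: consonant
Total vowels: 3

3


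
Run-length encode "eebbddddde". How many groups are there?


Input: eebbddddde
Scanning for consecutive runs:
  Group 1: 'e' x 2 (positions 0-1)
  Group 2: 'b' x 2 (positions 2-3)
  Group 3: 'd' x 5 (positions 4-8)
  Group 4: 'e' x 1 (positions 9-9)
Total groups: 4

4


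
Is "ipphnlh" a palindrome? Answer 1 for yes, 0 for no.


Input: ipphnlh
Reversed: hlnhppi
  Compare pos 0 ('i') with pos 6 ('h'): MISMATCH
  Compare pos 1 ('p') with pos 5 ('l'): MISMATCH
  Compare pos 2 ('p') with pos 4 ('n'): MISMATCH
Result: not a palindrome

0


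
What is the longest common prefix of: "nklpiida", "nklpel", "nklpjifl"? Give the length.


Words: nklpiida, nklpel, nklpjifl
  Position 0: all 'n' => match
  Position 1: all 'k' => match
  Position 2: all 'l' => match
  Position 3: all 'p' => match
  Position 4: ('i', 'e', 'j') => mismatch, stop
LCP = "nklp" (length 4)

4


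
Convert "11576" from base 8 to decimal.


Input: "11576" in base 8
Positional expansion:
  Digit '1' (value 1) x 8^4 = 4096
  Digit '1' (value 1) x 8^3 = 512
  Digit '5' (value 5) x 8^2 = 320
  Digit '7' (value 7) x 8^1 = 56
  Digit '6' (value 6) x 8^0 = 6
Sum = 4990

4990


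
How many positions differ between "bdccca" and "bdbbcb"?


Comparing "bdccca" and "bdbbcb" position by position:
  Position 0: 'b' vs 'b' => same
  Position 1: 'd' vs 'd' => same
  Position 2: 'c' vs 'b' => DIFFER
  Position 3: 'c' vs 'b' => DIFFER
  Position 4: 'c' vs 'c' => same
  Position 5: 'a' vs 'b' => DIFFER
Positions that differ: 3

3


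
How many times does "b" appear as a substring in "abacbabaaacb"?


Searching for "b" in "abacbabaaacb"
Scanning each position:
  Position 0: "a" => no
  Position 1: "b" => MATCH
  Position 2: "a" => no
  Position 3: "c" => no
  Position 4: "b" => MATCH
  Position 5: "a" => no
  Position 6: "b" => MATCH
  Position 7: "a" => no
  Position 8: "a" => no
  Position 9: "a" => no
  Position 10: "c" => no
  Position 11: "b" => MATCH
Total occurrences: 4

4


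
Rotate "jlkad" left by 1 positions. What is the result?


Input: "jlkad", rotate left by 1
First 1 characters: "j"
Remaining characters: "lkad"
Concatenate remaining + first: "lkad" + "j" = "lkadj"

lkadj


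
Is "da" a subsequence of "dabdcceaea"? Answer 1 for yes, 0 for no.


Check if "da" is a subsequence of "dabdcceaea"
Greedy scan:
  Position 0 ('d'): matches sub[0] = 'd'
  Position 1 ('a'): matches sub[1] = 'a'
  Position 2 ('b'): no match needed
  Position 3 ('d'): no match needed
  Position 4 ('c'): no match needed
  Position 5 ('c'): no match needed
  Position 6 ('e'): no match needed
  Position 7 ('a'): no match needed
  Position 8 ('e'): no match needed
  Position 9 ('a'): no match needed
All 2 characters matched => is a subsequence

1


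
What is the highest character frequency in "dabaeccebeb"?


Input: dabaeccebeb
Character counts:
  'a': 2
  'b': 3
  'c': 2
  'd': 1
  'e': 3
Maximum frequency: 3

3


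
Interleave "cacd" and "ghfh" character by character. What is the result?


Interleaving "cacd" and "ghfh":
  Position 0: 'c' from first, 'g' from second => "cg"
  Position 1: 'a' from first, 'h' from second => "ah"
  Position 2: 'c' from first, 'f' from second => "cf"
  Position 3: 'd' from first, 'h' from second => "dh"
Result: cgahcfdh

cgahcfdh


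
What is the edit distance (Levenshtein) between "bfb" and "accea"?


Computing edit distance: "bfb" -> "accea"
DP table:
           a    c    c    e    a
      0    1    2    3    4    5
  b   1    1    2    3    4    5
  f   2    2    2    3    4    5
  b   3    3    3    3    4    5
Edit distance = dp[3][5] = 5

5


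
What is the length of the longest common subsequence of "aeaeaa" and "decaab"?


LCS of "aeaeaa" and "decaab"
DP table:
           d    e    c    a    a    b
      0    0    0    0    0    0    0
  a   0    0    0    0    1    1    1
  e   0    0    1    1    1    1    1
  a   0    0    1    1    2    2    2
  e   0    0    1    1    2    2    2
  a   0    0    1    1    2    3    3
  a   0    0    1    1    2    3    3
LCS length = dp[6][6] = 3

3


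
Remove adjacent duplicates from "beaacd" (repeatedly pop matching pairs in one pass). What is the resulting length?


Input: beaacd
Stack-based adjacent duplicate removal:
  Read 'b': push. Stack: b
  Read 'e': push. Stack: be
  Read 'a': push. Stack: bea
  Read 'a': matches stack top 'a' => pop. Stack: be
  Read 'c': push. Stack: bec
  Read 'd': push. Stack: becd
Final stack: "becd" (length 4)

4


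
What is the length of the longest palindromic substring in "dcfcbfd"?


Input: "dcfcbfd"
Checking substrings for palindromes:
  [1:4] "cfc" (len 3) => palindrome
Longest palindromic substring: "cfc" with length 3

3


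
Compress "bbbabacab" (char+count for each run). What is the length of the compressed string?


Input: bbbabacab
Runs:
  'b' x 3 => "b3"
  'a' x 1 => "a1"
  'b' x 1 => "b1"
  'a' x 1 => "a1"
  'c' x 1 => "c1"
  'a' x 1 => "a1"
  'b' x 1 => "b1"
Compressed: "b3a1b1a1c1a1b1"
Compressed length: 14

14


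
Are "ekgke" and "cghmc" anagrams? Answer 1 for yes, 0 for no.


Strings: "ekgke", "cghmc"
Sorted first:  eegkk
Sorted second: ccghm
Differ at position 0: 'e' vs 'c' => not anagrams

0


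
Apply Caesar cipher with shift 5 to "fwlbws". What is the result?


Caesar cipher: shift "fwlbws" by 5
  'f' (pos 5) + 5 = pos 10 = 'k'
  'w' (pos 22) + 5 = pos 1 = 'b'
  'l' (pos 11) + 5 = pos 16 = 'q'
  'b' (pos 1) + 5 = pos 6 = 'g'
  'w' (pos 22) + 5 = pos 1 = 'b'
  's' (pos 18) + 5 = pos 23 = 'x'
Result: kbqgbx

kbqgbx


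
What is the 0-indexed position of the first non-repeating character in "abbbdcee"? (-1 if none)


Input: abbbdcee
Character frequencies:
  'a': 1
  'b': 3
  'c': 1
  'd': 1
  'e': 2
Scanning left to right for freq == 1:
  Position 0 ('a'): unique! => answer = 0

0


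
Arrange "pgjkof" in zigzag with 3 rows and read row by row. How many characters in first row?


Zigzag "pgjkof" into 3 rows:
Placing characters:
  'p' => row 0
  'g' => row 1
  'j' => row 2
  'k' => row 1
  'o' => row 0
  'f' => row 1
Rows:
  Row 0: "po"
  Row 1: "gkf"
  Row 2: "j"
First row length: 2

2
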